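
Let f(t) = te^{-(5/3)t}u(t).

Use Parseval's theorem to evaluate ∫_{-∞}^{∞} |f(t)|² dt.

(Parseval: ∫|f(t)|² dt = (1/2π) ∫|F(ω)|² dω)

∫|f(t)|² dt = \frac{27}{500}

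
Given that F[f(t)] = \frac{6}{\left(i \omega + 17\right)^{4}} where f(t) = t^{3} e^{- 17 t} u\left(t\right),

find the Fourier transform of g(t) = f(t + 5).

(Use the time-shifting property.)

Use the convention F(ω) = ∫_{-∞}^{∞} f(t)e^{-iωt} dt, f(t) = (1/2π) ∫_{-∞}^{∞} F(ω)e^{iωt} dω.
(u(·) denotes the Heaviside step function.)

F[g](ω) = \frac{6 e^{5 i \omega}}{\left(i \omega + 17\right)^{4}}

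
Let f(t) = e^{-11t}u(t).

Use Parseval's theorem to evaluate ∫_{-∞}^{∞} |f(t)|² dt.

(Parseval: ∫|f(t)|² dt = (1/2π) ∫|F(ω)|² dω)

∫|f(t)|² dt = \frac{1}{22}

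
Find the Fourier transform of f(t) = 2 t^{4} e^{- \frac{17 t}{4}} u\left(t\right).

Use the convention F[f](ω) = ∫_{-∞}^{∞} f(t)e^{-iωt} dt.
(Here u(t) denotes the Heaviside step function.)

F(ω) = \frac{49152}{\left(4 i \omega + 17\right)^{5}}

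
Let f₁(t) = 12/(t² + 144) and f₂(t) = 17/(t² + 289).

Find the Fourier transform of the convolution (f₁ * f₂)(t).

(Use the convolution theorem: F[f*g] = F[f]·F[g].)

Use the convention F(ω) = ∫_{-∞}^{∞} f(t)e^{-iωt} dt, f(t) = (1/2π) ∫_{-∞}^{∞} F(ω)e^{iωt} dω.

F[f₁*f₂](ω) = \pi^{2} e^{- 29 \left|{\omega}\right|}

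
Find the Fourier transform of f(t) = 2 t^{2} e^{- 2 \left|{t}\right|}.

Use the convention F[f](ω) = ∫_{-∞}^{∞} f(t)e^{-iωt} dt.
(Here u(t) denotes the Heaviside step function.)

F(ω) = \frac{16 \left(4 - 3 \omega^{2}\right)}{\left(\omega^{2} + 4\right)^{3}}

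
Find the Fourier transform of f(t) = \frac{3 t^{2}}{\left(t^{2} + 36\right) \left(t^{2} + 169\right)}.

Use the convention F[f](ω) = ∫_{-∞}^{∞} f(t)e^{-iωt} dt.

F(ω) = \frac{3 \pi \left(13 - 6 e^{7 \left|{\omega}\right|}\right) e^{- 13 \left|{\omega}\right|}}{133}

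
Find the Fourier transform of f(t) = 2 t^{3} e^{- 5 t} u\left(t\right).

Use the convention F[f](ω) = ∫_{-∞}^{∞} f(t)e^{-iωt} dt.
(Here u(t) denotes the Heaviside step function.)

F(ω) = \frac{12}{\left(i \omega + 5\right)^{4}}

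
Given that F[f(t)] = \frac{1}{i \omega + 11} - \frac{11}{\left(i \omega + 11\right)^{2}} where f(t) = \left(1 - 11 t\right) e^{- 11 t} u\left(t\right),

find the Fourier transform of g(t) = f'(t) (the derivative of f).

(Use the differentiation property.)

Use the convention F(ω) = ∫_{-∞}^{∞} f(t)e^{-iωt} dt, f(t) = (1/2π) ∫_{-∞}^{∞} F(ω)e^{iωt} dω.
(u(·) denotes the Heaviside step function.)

F[g](ω) = \frac{\omega^{2}}{\omega^{2} - 22 i \omega - 121}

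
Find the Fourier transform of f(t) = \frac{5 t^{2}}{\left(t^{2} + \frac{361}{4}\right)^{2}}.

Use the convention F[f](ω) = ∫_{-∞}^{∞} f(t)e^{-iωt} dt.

F(ω) = \frac{5 \pi \left(2 - 19 \left|{\omega}\right|\right) e^{- \frac{19 \left|{\omega}\right|}{2}}}{38}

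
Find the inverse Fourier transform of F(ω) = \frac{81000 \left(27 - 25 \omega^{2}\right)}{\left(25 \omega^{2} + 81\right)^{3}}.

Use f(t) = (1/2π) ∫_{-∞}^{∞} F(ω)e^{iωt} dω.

f(t) = 6 t^{2} e^{- \frac{9 \left|{t}\right|}{5}}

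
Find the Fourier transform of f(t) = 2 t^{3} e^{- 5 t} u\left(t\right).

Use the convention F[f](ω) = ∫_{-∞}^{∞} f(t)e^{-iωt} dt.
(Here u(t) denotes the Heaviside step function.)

F(ω) = \frac{12}{\left(i \omega + 5\right)^{4}}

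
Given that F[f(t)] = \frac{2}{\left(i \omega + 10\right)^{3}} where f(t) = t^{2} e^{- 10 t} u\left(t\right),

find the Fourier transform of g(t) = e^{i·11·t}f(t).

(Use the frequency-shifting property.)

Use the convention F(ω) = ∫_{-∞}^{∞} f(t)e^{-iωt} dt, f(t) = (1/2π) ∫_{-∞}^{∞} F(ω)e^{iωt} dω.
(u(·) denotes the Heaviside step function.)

F[g](ω) = \frac{2}{\left(i \left(\omega - 11\right) + 10\right)^{3}}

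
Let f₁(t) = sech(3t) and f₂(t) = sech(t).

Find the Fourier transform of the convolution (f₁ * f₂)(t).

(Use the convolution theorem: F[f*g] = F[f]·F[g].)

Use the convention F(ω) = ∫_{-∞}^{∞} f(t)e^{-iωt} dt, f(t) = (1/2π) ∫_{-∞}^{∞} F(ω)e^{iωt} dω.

F[f₁*f₂](ω) = \frac{\pi^{2}}{3 \cosh{\left(\frac{\pi \omega}{6} \right)} \cosh{\left(\frac{\pi \omega}{2} \right)}}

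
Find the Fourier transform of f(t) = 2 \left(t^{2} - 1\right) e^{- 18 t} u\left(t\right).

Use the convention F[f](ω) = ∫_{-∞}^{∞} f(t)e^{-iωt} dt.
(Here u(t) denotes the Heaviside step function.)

F(ω) = \frac{2 \left(2 i \omega - \left(i \omega + 18\right)^{3} + 36\right)}{\left(i \omega + 18\right)^{4}}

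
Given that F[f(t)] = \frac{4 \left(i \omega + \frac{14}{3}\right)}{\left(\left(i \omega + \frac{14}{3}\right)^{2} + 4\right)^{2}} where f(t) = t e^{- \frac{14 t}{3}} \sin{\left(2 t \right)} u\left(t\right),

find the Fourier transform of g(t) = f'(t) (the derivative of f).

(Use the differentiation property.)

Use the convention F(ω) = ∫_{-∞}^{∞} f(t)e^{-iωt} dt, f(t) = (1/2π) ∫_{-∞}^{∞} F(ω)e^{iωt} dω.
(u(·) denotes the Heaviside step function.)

F[g](ω) = \frac{108 i \omega \left(3 i \omega + 14\right)}{\left(\left(3 i \omega + 14\right)^{2} + 36\right)^{2}}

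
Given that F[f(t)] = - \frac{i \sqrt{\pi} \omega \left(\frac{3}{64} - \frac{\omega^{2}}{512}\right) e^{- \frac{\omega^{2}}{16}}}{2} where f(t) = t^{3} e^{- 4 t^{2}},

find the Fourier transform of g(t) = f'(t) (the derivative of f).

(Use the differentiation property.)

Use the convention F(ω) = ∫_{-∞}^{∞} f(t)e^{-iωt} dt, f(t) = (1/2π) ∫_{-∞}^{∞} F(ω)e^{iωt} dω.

F[g](ω) = \frac{\sqrt{\pi} \omega^{2} \left(24 - \omega^{2}\right) e^{- \frac{\omega^{2}}{16}}}{1024}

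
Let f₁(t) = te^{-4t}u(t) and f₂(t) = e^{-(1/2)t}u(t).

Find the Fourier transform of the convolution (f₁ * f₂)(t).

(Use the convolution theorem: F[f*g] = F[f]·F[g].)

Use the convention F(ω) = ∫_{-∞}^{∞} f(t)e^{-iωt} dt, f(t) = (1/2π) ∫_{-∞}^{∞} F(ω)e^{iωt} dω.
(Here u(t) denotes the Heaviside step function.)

F[f₁*f₂](ω) = \frac{2}{\left(i \omega + 4\right)^{2} \left(2 i \omega + 1\right)}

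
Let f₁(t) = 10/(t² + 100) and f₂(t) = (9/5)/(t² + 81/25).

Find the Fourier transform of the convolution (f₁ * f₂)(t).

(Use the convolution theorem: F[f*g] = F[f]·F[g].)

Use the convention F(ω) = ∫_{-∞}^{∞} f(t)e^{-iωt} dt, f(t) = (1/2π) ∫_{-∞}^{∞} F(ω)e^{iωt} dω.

F[f₁*f₂](ω) = \pi^{2} e^{- \frac{59 \left|{\omega}\right|}{5}}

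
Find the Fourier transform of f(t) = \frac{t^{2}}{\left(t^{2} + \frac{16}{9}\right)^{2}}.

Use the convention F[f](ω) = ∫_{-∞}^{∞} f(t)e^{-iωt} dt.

F(ω) = \frac{\pi \left(3 - 4 \left|{\omega}\right|\right) e^{- \frac{4 \left|{\omega}\right|}{3}}}{8}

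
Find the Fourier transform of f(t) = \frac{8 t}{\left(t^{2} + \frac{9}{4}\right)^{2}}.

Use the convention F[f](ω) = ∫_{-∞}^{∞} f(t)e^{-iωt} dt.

F(ω) = - \frac{8 i \pi \omega e^{- \frac{3 \left|{\omega}\right|}{2}}}{3}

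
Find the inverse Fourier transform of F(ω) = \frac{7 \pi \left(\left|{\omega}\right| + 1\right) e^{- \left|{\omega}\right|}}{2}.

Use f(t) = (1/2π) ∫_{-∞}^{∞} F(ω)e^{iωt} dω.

f(t) = \frac{7}{\left(t^{2} + 1\right)^{2}}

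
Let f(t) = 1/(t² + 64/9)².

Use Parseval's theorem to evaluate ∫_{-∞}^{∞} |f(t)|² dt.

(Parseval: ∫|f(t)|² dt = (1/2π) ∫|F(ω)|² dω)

∫|f(t)|² dt = \frac{10935 \pi}{33554432}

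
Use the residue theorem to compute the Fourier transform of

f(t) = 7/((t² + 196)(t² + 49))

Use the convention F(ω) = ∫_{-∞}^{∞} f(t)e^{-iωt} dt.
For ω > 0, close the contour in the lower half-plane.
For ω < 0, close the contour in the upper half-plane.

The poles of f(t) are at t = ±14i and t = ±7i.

Let g(z) = f(z)e^{-iωz}; for large |z| the factor e^{-iωz} decays in the lower half-plane when ω > 0 and in the upper half-plane when ω < 0.

Case ω > 0 (lower half-plane, clockwise contour ⇒ F(ω) = -2πi·ΣRes):
  Res_{z = - 14 i} g(z) = - \frac{i e^{- 14 \omega}}{588}
  Res_{z = - 7 i} g(z) = \frac{i e^{- 7 \omega}}{294}
  F(ω) = -2πi·ΣRes = \frac{\pi \left(2 e^{7 \omega} - 1\right) e^{- 14 \omega}}{294}

Case ω < 0 (upper half-plane, counterclockwise contour ⇒ F(ω) = +2πi·ΣRes):
  Res_{z = 14 i} g(z) = \frac{i e^{14 \omega}}{588}
  Res_{z = 7 i} g(z) = - \frac{i e^{7 \omega}}{294}
  F(ω) = 2πi·ΣRes = \frac{\pi \left(2 - e^{7 \omega}\right) e^{7 \omega}}{294}

Both cases combine into a single formula in |ω|:

F(ω) = \frac{\pi \left(2 e^{7 \left|{\omega}\right|} - 1\right) e^{- 14 \left|{\omega}\right|}}{294}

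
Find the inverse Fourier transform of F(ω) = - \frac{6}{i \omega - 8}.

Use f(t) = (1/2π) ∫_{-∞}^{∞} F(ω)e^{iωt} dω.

f(t) = 6 e^{8 t} u\left(- t\right)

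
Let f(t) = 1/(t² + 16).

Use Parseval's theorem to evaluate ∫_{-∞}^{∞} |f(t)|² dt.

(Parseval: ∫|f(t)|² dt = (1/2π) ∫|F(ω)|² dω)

∫|f(t)|² dt = \frac{\pi}{128}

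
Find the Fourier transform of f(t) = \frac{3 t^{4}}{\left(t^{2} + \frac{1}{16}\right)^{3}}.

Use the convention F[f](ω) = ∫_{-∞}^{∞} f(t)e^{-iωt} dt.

F(ω) = \frac{3 \pi \left(\omega^{2} - 20 \left|{\omega}\right| + 48\right) e^{- \frac{\left|{\omega}\right|}{4}}}{32}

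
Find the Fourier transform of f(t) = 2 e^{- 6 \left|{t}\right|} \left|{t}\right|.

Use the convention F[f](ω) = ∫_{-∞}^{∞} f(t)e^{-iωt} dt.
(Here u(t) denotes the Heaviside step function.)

F(ω) = \frac{4 \left(36 - \omega^{2}\right)}{\left(\omega^{2} + 36\right)^{2}}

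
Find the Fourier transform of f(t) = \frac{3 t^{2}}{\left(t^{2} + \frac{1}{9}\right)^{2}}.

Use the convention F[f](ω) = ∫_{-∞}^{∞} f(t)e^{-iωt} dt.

F(ω) = \frac{3 \pi \left(3 - \left|{\omega}\right|\right) e^{- \frac{\left|{\omega}\right|}{3}}}{2}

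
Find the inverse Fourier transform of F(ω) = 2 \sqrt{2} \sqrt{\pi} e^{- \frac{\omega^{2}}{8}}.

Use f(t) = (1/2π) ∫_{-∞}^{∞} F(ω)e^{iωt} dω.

f(t) = 4 e^{- 2 t^{2}}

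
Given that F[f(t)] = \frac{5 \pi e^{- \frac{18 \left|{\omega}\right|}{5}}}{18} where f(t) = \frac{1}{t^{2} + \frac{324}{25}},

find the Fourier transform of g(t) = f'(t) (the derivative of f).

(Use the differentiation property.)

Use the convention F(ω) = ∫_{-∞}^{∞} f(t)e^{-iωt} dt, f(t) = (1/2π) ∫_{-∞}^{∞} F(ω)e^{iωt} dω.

F[g](ω) = \frac{5 i \pi \omega e^{- \frac{18 \left|{\omega}\right|}{5}}}{18}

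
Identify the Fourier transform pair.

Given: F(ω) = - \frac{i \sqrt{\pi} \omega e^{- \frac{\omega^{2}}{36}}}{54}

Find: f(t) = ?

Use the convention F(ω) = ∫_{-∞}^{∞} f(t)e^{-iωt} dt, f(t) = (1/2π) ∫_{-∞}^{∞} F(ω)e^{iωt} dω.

f(t) = t e^{- 9 t^{2}}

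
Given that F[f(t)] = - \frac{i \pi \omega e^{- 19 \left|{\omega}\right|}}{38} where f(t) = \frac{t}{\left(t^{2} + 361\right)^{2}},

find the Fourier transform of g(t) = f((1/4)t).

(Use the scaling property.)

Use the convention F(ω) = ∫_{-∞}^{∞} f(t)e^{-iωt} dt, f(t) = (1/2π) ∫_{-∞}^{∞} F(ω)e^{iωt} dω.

F[g](ω) = - \frac{8 i \pi \omega e^{- 76 \left|{\omega}\right|}}{19}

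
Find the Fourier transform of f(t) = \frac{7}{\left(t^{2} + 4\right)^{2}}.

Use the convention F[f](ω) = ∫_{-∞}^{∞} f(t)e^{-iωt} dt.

F(ω) = \frac{7 \pi \left(2 \left|{\omega}\right| + 1\right) e^{- 2 \left|{\omega}\right|}}{16}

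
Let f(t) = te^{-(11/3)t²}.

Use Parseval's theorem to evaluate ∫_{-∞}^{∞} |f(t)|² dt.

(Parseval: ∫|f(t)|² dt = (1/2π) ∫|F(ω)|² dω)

∫|f(t)|² dt = \frac{3 \sqrt{66} \sqrt{\pi}}{968}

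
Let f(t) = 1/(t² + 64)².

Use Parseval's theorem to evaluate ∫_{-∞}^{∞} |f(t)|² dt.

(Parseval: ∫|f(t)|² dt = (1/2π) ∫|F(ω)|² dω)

∫|f(t)|² dt = \frac{5 \pi}{33554432}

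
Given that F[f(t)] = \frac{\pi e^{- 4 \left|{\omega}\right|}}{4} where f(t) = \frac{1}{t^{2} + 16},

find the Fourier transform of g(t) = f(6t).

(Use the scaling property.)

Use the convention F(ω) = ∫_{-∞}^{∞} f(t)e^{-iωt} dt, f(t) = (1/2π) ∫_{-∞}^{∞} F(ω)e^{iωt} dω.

F[g](ω) = \frac{\pi e^{- \frac{2 \left|{\omega}\right|}{3}}}{24}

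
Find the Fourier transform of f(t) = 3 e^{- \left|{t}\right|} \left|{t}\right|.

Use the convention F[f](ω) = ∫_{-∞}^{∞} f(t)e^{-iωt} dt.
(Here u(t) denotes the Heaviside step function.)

F(ω) = \frac{6 \left(1 - \omega^{2}\right)}{\left(\omega^{2} + 1\right)^{2}}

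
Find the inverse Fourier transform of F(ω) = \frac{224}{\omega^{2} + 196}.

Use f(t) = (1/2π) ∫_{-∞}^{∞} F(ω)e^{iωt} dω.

f(t) = 8 e^{- 14 \left|{t}\right|}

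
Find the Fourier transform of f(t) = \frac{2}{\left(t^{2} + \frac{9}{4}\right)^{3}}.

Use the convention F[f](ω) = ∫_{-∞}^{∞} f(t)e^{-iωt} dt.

F(ω) = \frac{2 \pi \left(3 \omega^{2} + 6 \left|{\omega}\right| + 4\right) e^{- \frac{3 \left|{\omega}\right|}{2}}}{81}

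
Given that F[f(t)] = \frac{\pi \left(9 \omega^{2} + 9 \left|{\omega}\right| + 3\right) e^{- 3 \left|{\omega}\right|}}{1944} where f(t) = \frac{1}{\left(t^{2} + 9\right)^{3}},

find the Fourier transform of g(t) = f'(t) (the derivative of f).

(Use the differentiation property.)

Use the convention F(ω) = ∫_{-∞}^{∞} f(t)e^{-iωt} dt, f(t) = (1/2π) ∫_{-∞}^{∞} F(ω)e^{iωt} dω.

F[g](ω) = \frac{i \pi \omega \left(3 \omega^{2} + 3 \left|{\omega}\right| + 1\right) e^{- 3 \left|{\omega}\right|}}{648}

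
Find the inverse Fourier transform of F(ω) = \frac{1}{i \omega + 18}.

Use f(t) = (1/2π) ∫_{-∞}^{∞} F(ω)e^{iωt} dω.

f(t) = e^{- 18 t} u\left(t\right)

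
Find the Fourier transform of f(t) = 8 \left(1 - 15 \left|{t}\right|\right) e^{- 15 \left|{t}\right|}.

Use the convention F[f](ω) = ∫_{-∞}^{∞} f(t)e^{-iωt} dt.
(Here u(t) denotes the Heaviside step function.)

F(ω) = \frac{480 \omega^{2}}{\left(\omega^{2} + 225\right)^{2}}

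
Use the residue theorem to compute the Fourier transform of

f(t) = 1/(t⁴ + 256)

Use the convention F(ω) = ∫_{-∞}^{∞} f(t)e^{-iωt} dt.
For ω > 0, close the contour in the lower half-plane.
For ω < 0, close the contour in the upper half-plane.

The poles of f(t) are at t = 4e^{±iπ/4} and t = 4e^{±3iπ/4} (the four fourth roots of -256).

Let g(z) = f(z)e^{-iωz}; for large |z| the factor e^{-iωz} decays in the lower half-plane when ω > 0 and in the upper half-plane when ω < 0.

Case ω > 0 (lower half-plane, clockwise contour ⇒ F(ω) = -2πi·ΣRes):
  Res_{z = - 2 \sqrt{2} - 2 \sqrt{2} i} g(z) = \frac{\sqrt{2} i \left(1 - i\right) e^{2 \sqrt{2} \omega \left(-1 + i\right)}}{512}
  Res_{z = 2 \sqrt{2} - 2 \sqrt{2} i} g(z) = \frac{\sqrt{2} i \left(1 + i\right) e^{- 2 \sqrt{2} \omega \left(1 + i\right)}}{512}
  F(ω) = -2πi·ΣRes = \frac{\sqrt{2} \pi \left(1 - i\right) \left(e^{4 \sqrt{2} i \omega} + i\right) e^{- 2 \sqrt{2} \omega \left(1 + i\right)}}{256} = \frac{\pi e^{- 2 \sqrt{2} \omega} \sin{\left(2 \sqrt{2} \omega + \frac{\pi}{4} \right)}}{64}

Case ω < 0 (upper half-plane, counterclockwise contour ⇒ F(ω) = +2πi·ΣRes):
  Res_{z = 2 \sqrt{2} + 2 \sqrt{2} i} g(z) = \frac{\sqrt{2} i \left(-1 + i\right) e^{2 \sqrt{2} \omega \left(1 - i\right)}}{512}
  Res_{z = - 2 \sqrt{2} + 2 \sqrt{2} i} g(z) = \frac{\sqrt{2} \left(1 - i\right) e^{2 \sqrt{2} \omega \left(1 + i\right)}}{512}
  F(ω) = 2πi·ΣRes = - \frac{\sqrt{2} i \pi \left(i \left(1 - i\right) e^{2 \sqrt{2} \omega \left(1 - i\right)} - \left(1 - i\right) e^{2 \sqrt{2} \omega \left(1 + i\right)}\right)}{256} = \frac{\pi e^{2 \sqrt{2} \omega} \cos{\left(2 \sqrt{2} \omega + \frac{\pi}{4} \right)}}{64}

Both cases combine into a single formula in |ω|:

F(ω) = \frac{\pi e^{- 2 \sqrt{2} \left|{\omega}\right|} \sin{\left(2 \sqrt{2} \left|{\omega}\right| + \frac{\pi}{4} \right)}}{64}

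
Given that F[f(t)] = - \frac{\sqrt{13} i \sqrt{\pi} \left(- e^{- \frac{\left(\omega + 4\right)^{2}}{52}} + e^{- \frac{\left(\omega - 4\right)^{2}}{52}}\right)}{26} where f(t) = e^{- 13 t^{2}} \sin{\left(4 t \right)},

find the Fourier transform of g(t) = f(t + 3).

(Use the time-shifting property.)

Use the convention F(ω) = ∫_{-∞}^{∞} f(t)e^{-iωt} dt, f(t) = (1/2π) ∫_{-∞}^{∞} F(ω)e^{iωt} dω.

F[g](ω) = \frac{\sqrt{13} i \sqrt{\pi} \left(1 - e^{\frac{4 \omega}{13}}\right) e^{- \frac{\omega^{2}}{52} - \frac{2 \omega}{13} + 3 i \omega - \frac{4}{13}}}{26}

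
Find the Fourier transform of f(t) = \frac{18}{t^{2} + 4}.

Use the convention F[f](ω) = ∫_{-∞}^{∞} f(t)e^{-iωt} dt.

F(ω) = 9 \pi e^{- 2 \left|{\omega}\right|}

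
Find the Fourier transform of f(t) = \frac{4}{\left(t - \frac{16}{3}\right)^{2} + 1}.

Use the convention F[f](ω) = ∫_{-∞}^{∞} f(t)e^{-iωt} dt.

F(ω) = 4 \pi e^{- \frac{16 i \omega}{3} - \left|{\omega}\right|}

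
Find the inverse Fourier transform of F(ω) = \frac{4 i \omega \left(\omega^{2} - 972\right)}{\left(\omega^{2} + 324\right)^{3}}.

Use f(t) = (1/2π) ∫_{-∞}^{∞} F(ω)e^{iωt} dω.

f(t) = t e^{- 18 \left|{t}\right|} \left|{t}\right|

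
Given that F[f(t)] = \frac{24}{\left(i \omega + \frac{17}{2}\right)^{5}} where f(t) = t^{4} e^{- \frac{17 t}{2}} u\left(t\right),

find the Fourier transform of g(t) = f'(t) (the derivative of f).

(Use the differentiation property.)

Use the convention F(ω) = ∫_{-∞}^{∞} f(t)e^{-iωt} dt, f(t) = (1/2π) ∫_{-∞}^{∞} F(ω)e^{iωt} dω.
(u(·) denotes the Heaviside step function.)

F[g](ω) = \frac{768 i \omega}{\left(2 i \omega + 17\right)^{5}}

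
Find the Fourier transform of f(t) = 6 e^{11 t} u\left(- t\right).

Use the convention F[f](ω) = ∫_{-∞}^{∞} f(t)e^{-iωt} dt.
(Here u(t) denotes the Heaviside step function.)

F(ω) = - \frac{6}{i \omega - 11}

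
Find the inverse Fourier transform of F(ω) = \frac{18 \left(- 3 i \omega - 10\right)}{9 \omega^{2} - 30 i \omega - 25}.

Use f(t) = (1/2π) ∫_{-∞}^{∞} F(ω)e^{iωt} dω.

f(t) = 6 \left(\frac{5 t}{3} + 1\right) e^{- \frac{5 t}{3}} u\left(t\right)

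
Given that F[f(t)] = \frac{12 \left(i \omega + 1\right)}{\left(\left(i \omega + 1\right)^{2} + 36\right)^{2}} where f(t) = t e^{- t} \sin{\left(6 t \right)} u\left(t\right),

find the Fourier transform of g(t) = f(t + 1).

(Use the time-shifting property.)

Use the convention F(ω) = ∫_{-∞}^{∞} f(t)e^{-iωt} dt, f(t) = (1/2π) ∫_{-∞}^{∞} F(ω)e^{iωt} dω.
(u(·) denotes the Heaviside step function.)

F[g](ω) = \frac{12 \left(i \omega + 1\right) e^{i \omega}}{\left(\left(i \omega + 1\right)^{2} + 36\right)^{2}}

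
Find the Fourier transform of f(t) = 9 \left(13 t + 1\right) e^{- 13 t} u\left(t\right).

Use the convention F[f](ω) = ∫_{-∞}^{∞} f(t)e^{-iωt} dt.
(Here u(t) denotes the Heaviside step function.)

F(ω) = \frac{9 \left(- i \omega - 26\right)}{\omega^{2} - 26 i \omega - 169}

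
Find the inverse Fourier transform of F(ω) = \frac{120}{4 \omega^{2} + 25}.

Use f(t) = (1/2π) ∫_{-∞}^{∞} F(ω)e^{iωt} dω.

f(t) = 6 e^{- \frac{5 \left|{t}\right|}{2}}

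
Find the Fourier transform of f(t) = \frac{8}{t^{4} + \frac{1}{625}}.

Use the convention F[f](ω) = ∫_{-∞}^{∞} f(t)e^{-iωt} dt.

F(ω) = 1000 \pi e^{- \frac{\sqrt{2} \left|{\omega}\right|}{10}} \sin{\left(\frac{\sqrt{2} \left|{\omega}\right|}{10} + \frac{\pi}{4} \right)}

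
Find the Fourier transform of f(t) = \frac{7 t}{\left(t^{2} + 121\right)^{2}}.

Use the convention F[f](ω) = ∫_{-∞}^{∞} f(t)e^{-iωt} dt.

F(ω) = - \frac{7 i \pi \omega e^{- 11 \left|{\omega}\right|}}{22}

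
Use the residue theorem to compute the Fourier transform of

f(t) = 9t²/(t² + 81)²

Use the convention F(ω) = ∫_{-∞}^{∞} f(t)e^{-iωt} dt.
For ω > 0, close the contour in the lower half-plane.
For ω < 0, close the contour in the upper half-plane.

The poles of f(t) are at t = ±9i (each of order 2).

Let g(z) = f(z)e^{-iωz}; for large |z| the factor e^{-iωz} decays in the lower half-plane when ω > 0 and in the upper half-plane when ω < 0.

Case ω > 0 (lower half-plane, clockwise contour ⇒ F(ω) = -2πi·ΣRes):
  Res_{z = - 9 i} g(z) = \frac{i \left(1 - 9 \omega\right) e^{- 9 \omega}}{4} (pole of order 2)
  F(ω) = -2πi·ΣRes = \frac{\pi \left(1 - 9 \omega\right) e^{- 9 \omega}}{2}

Case ω < 0 (upper half-plane, counterclockwise contour ⇒ F(ω) = +2πi·ΣRes):
  Res_{z = 9 i} g(z) = \frac{i \left(- 9 \omega - 1\right) e^{9 \omega}}{4} (pole of order 2)
  F(ω) = 2πi·ΣRes = \frac{\pi \left(9 \omega + 1\right) e^{9 \omega}}{2}

Both cases combine into a single formula in |ω|:

F(ω) = \frac{\pi \left(1 - 9 \left|{\omega}\right|\right) e^{- 9 \left|{\omega}\right|}}{2}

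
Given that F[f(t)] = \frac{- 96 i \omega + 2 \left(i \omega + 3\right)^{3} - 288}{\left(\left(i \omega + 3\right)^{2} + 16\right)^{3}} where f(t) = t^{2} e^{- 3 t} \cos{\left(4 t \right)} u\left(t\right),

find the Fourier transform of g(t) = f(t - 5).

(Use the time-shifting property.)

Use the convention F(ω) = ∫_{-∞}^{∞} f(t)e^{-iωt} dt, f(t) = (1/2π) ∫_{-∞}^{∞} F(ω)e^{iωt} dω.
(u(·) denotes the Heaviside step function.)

F[g](ω) = \frac{2 \left(- 48 i \omega + \left(i \omega + 3\right)^{3} - 144\right) e^{- 5 i \omega}}{\left(\left(i \omega + 3\right)^{2} + 16\right)^{3}}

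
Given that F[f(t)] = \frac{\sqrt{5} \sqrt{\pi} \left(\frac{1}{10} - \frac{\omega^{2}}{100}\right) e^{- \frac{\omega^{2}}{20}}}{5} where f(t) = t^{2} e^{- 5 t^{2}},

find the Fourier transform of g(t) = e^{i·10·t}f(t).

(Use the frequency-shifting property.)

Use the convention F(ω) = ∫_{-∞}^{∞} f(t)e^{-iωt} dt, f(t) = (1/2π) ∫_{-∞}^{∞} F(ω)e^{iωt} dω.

F[g](ω) = \frac{\sqrt{5} \sqrt{\pi} \left(10 - \left(\omega - 10\right)^{2}\right) e^{- \frac{\left(\omega - 10\right)^{2}}{20}}}{500}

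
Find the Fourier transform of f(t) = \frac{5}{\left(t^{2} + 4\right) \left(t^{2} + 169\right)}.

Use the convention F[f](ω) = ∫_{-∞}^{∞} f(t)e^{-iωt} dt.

F(ω) = \frac{\pi \left(13 e^{11 \left|{\omega}\right|} - 2\right) e^{- 13 \left|{\omega}\right|}}{858}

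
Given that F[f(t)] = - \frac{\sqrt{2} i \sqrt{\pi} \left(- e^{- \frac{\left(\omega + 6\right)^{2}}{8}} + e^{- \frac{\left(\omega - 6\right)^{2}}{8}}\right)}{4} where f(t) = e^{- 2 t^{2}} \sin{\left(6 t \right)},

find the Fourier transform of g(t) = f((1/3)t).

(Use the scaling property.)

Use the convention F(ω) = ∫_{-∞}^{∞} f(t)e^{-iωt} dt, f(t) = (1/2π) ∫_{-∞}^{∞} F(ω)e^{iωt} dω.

F[g](ω) = \frac{3 \sqrt{2} i \sqrt{\pi} \left(1 - e^{9 \omega}\right) e^{- \frac{9 \omega^{2}}{8} - \frac{9 \omega}{2} - \frac{9}{2}}}{4}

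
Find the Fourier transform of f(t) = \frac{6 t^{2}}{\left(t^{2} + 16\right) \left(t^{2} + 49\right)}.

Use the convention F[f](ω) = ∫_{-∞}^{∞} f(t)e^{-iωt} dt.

F(ω) = \frac{2 \pi \left(7 - 4 e^{3 \left|{\omega}\right|}\right) e^{- 7 \left|{\omega}\right|}}{11}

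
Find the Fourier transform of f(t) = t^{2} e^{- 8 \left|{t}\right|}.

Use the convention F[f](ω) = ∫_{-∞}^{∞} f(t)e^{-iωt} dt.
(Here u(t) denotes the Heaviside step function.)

F(ω) = \frac{32 \left(64 - 3 \omega^{2}\right)}{\left(\omega^{2} + 64\right)^{3}}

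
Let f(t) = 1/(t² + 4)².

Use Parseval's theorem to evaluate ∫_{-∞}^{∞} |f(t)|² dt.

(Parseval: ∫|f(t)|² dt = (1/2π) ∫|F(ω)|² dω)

∫|f(t)|² dt = \frac{5 \pi}{2048}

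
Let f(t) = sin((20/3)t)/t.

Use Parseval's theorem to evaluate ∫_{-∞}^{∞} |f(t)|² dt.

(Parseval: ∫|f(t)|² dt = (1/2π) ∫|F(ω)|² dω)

∫|f(t)|² dt = \frac{20 \pi}{3}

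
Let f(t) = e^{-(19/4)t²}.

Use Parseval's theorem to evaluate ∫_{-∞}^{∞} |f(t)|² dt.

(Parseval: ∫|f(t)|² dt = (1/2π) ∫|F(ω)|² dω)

∫|f(t)|² dt = \frac{\sqrt{38} \sqrt{\pi}}{19}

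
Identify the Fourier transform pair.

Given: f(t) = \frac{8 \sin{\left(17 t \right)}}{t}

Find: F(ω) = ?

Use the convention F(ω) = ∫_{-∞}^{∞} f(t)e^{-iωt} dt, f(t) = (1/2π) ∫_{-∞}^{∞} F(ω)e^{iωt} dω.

F(ω) = \begin{cases} 8 \pi & \text{for}\: \omega > -17 \wedge \omega < 17 \\0 & \text{otherwise} \end{cases}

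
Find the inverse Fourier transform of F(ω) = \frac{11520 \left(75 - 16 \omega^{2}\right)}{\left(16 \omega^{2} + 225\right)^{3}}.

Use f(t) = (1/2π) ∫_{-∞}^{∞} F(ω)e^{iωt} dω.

f(t) = t^{2} e^{- \frac{15 \left|{t}\right|}{4}}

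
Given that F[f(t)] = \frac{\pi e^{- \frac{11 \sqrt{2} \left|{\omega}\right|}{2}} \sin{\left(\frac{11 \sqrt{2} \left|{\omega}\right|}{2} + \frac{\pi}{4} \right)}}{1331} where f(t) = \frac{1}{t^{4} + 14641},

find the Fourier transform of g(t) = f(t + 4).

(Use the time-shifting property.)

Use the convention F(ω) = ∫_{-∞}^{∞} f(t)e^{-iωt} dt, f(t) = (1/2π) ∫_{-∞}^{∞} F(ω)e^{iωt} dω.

F[g](ω) = \frac{\pi e^{4 i \omega - \frac{11 \sqrt{2} \left|{\omega}\right|}{2}} \sin{\left(\frac{11 \sqrt{2} \left|{\omega}\right|}{2} + \frac{\pi}{4} \right)}}{1331}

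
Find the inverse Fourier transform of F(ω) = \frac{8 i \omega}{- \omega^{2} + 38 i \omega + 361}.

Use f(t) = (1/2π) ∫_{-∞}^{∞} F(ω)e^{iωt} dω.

f(t) = 8 \left(1 - 19 t\right) e^{- 19 t} u\left(t\right)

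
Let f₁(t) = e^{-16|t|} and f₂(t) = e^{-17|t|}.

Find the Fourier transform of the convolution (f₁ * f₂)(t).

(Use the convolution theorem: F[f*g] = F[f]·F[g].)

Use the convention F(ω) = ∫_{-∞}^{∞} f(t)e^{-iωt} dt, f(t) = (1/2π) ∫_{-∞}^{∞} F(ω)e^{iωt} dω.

F[f₁*f₂](ω) = \frac{1088}{\left(\omega^{2} + 256\right) \left(\omega^{2} + 289\right)}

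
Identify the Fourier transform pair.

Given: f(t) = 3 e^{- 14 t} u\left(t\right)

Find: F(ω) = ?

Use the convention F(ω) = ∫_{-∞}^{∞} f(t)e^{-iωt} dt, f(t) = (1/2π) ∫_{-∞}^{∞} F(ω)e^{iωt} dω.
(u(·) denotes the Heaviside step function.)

F(ω) = \frac{3}{i \omega + 14}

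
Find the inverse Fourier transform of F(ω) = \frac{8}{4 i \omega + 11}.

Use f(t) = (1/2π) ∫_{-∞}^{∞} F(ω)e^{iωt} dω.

f(t) = 2 e^{- \frac{11 t}{4}} u\left(t\right)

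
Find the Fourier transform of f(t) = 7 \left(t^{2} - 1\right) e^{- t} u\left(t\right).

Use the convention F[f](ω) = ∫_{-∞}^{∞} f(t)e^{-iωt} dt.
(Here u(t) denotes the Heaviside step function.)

F(ω) = \frac{7 \left(2 i \omega - \left(i \omega + 1\right)^{3} + 2\right)}{\left(i \omega + 1\right)^{4}}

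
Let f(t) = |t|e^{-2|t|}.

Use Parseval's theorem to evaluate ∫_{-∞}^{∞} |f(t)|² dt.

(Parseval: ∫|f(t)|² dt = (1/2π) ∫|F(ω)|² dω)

∫|f(t)|² dt = \frac{1}{16}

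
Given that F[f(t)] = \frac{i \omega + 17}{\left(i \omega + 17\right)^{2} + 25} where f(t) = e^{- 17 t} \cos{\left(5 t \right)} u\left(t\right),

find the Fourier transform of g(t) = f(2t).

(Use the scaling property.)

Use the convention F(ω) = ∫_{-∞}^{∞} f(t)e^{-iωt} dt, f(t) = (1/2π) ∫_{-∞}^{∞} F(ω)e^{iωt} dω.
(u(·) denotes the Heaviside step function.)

F[g](ω) = \frac{i \omega + 34}{\left(i \omega + 34\right)^{2} + 100}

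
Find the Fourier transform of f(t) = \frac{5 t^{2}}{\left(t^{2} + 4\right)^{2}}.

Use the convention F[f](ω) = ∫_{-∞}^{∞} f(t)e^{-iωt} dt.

F(ω) = \frac{5 \pi \left(1 - 2 \left|{\omega}\right|\right) e^{- 2 \left|{\omega}\right|}}{4}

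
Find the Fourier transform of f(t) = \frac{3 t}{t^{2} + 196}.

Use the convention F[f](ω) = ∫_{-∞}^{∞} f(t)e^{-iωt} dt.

F(ω) = - 3 i \pi e^{- 14 \left|{\omega}\right|} \operatorname{sign}{\left(\omega \right)}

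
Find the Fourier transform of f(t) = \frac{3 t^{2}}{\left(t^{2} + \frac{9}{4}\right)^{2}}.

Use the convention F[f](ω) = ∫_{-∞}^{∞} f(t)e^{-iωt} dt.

F(ω) = \frac{\pi \left(2 - 3 \left|{\omega}\right|\right) e^{- \frac{3 \left|{\omega}\right|}{2}}}{2}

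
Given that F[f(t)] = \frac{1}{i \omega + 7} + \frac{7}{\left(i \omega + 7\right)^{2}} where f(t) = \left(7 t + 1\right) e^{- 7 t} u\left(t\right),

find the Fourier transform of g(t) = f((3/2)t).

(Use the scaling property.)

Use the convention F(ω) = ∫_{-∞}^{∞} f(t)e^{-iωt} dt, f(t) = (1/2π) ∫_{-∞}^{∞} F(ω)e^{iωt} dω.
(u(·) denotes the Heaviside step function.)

F[g](ω) = \frac{4 \left(- i \omega - 21\right)}{4 \omega^{2} - 84 i \omega - 441}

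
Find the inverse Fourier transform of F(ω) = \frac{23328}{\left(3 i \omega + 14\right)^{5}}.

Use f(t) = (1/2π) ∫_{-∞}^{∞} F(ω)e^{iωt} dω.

f(t) = 4 t^{4} e^{- \frac{14 t}{3}} u\left(t\right)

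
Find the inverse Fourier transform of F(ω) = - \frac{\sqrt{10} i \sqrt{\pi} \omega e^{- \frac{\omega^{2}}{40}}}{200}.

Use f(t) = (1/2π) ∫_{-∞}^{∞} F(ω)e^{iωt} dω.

f(t) = t e^{- 10 t^{2}}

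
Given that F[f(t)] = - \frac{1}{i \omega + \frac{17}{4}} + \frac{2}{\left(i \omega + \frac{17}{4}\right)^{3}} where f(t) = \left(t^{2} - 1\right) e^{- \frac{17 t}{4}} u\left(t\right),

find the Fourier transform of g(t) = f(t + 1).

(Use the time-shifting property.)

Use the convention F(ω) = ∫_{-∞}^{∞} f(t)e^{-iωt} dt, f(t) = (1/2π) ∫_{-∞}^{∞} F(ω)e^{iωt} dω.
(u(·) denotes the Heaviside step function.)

F[g](ω) = \frac{4 \left(128 i \omega - \left(4 i \omega + 17\right)^{3} + 544\right) e^{i \omega}}{\left(4 i \omega + 17\right)^{4}}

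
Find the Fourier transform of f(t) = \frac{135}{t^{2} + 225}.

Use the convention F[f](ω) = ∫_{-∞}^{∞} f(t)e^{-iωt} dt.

F(ω) = 9 \pi e^{- 15 \left|{\omega}\right|}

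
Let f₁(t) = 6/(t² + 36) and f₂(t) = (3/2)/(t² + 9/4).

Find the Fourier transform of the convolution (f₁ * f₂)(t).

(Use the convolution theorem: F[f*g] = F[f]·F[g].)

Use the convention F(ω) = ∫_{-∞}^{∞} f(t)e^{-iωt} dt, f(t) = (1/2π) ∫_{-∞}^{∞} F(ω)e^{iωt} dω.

F[f₁*f₂](ω) = \pi^{2} e^{- \frac{15 \left|{\omega}\right|}{2}}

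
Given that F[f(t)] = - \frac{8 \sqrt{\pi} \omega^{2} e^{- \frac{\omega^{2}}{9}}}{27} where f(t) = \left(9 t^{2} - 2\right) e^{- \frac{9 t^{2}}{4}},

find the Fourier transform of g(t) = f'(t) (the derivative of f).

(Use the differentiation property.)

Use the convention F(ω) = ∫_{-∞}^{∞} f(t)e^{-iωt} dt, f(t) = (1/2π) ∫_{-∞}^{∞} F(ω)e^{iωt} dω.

F[g](ω) = - \frac{8 i \sqrt{\pi} \omega^{3} e^{- \frac{\omega^{2}}{9}}}{27}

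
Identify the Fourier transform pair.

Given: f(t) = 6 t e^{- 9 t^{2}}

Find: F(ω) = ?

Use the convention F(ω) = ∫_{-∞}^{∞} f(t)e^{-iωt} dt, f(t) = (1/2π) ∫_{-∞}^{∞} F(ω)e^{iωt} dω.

F(ω) = - \frac{i \sqrt{\pi} \omega e^{- \frac{\omega^{2}}{36}}}{9}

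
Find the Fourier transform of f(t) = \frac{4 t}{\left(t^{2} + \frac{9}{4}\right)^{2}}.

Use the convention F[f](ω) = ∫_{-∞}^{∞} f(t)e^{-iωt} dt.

F(ω) = - \frac{4 i \pi \omega e^{- \frac{3 \left|{\omega}\right|}{2}}}{3}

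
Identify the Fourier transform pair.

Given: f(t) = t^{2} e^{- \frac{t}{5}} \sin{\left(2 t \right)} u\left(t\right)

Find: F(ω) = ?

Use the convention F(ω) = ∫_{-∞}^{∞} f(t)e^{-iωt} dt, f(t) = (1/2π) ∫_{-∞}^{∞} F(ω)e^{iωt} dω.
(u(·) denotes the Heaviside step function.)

F(ω) = \frac{2500 \left(3 \left(5 i \omega + 1\right)^{2} - 100\right)}{\left(\left(5 i \omega + 1\right)^{2} + 100\right)^{3}}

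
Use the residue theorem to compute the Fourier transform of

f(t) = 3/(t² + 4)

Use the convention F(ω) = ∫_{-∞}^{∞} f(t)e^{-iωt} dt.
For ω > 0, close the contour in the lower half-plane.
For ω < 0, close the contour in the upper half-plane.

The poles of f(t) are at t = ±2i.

Let g(z) = f(z)e^{-iωz}; for large |z| the factor e^{-iωz} decays in the lower half-plane when ω > 0 and in the upper half-plane when ω < 0.

Case ω > 0 (lower half-plane, clockwise contour ⇒ F(ω) = -2πi·ΣRes):
  Res_{z = - 2 i} g(z) = \frac{3 i e^{- 2 \omega}}{4}
  F(ω) = -2πi·ΣRes = \frac{3 \pi e^{- 2 \omega}}{2}

Case ω < 0 (upper half-plane, counterclockwise contour ⇒ F(ω) = +2πi·ΣRes):
  Res_{z = 2 i} g(z) = - \frac{3 i e^{2 \omega}}{4}
  F(ω) = 2πi·ΣRes = \frac{3 \pi e^{2 \omega}}{2}

Both cases combine into a single formula in |ω|:

F(ω) = \frac{3 \pi e^{- 2 \left|{\omega}\right|}}{2}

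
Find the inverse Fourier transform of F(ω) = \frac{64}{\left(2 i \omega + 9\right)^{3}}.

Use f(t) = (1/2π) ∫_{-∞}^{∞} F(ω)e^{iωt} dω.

f(t) = 4 t^{2} e^{- \frac{9 t}{2}} u\left(t\right)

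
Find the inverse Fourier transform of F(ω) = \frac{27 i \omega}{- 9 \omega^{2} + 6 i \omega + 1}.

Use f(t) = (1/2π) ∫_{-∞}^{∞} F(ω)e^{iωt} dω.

f(t) = 3 \left(1 - \frac{t}{3}\right) e^{- \frac{t}{3}} u\left(t\right)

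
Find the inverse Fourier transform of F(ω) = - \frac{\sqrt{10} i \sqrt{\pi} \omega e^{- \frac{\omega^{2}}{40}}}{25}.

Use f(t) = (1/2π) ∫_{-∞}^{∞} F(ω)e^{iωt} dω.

f(t) = 8 t e^{- 10 t^{2}}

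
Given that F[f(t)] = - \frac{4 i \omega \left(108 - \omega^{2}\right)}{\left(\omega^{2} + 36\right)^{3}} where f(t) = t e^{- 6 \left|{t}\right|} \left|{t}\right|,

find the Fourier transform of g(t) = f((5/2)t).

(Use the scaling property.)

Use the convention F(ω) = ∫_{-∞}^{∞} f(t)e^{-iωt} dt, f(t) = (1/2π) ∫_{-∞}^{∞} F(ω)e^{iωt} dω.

F[g](ω) = \frac{25 i \omega \left(\omega^{2} - 675\right)}{\left(\omega^{2} + 225\right)^{3}}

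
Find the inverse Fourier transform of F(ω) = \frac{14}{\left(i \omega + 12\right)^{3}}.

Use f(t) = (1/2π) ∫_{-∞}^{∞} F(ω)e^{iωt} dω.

f(t) = 7 t^{2} e^{- 12 t} u\left(t\right)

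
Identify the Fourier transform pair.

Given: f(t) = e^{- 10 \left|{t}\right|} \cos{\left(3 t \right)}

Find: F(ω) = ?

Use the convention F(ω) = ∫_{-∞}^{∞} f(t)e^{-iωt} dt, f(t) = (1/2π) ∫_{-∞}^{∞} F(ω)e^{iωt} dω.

F(ω) = \frac{20 \left(\omega^{2} + 109\right)}{\omega^{4} + 182 \omega^{2} + 11881}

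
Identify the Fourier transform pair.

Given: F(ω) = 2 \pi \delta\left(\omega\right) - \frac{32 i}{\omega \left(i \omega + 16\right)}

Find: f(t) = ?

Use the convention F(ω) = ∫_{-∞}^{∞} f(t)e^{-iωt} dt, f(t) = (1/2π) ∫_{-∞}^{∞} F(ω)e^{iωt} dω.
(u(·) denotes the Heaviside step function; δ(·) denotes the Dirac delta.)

f(t) = 2 \left(1 - e^{- 16 t}\right) u\left(t\right)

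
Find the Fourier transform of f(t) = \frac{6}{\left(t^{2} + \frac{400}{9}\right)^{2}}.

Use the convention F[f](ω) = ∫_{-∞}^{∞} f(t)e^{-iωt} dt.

F(ω) = \frac{27 \pi \left(20 \left|{\omega}\right| + 3\right) e^{- \frac{20 \left|{\omega}\right|}{3}}}{8000}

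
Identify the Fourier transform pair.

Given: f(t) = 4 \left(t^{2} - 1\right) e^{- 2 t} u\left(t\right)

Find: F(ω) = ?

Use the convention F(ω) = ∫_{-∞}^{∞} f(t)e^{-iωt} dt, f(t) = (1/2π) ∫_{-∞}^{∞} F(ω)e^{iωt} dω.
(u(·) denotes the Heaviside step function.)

F(ω) = \frac{4 \left(2 i \omega - \left(i \omega + 2\right)^{3} + 4\right)}{\left(i \omega + 2\right)^{4}}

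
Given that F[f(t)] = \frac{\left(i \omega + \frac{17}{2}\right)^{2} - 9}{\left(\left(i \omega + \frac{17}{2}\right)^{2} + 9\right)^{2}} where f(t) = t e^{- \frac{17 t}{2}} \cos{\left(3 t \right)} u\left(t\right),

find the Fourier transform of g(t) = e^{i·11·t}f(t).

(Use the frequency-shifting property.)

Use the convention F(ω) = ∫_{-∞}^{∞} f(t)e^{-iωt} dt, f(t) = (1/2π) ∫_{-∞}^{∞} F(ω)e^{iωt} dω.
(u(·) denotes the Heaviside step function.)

F[g](ω) = \frac{4 \left(\left(2 i \left(\omega - 11\right) + 17\right)^{2} - 36\right)}{\left(\left(2 i \left(\omega - 11\right) + 17\right)^{2} + 36\right)^{2}}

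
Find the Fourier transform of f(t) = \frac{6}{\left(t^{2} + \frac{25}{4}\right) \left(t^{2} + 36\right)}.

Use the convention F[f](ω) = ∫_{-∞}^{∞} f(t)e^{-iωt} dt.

F(ω) = - \frac{4 \pi e^{- 6 \left|{\omega}\right|}}{119} + \frac{48 \pi e^{- \frac{5 \left|{\omega}\right|}{2}}}{595}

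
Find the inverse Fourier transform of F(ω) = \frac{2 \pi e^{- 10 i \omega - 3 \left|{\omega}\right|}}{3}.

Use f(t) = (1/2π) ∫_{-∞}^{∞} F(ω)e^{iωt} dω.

f(t) = \frac{2}{\left(t - 10\right)^{2} + 9}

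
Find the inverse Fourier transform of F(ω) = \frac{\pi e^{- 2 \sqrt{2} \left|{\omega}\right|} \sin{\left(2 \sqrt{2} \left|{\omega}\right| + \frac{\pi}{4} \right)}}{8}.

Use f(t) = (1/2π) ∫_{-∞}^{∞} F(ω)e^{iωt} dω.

f(t) = \frac{8}{t^{4} + 256}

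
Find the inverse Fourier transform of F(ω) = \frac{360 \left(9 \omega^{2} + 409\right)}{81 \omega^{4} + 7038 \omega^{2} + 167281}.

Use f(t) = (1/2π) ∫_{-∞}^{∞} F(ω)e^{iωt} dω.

f(t) = 3 e^{- \frac{20 \left|{t}\right|}{3}} \cos{\left(\left|{t}\right| \right)}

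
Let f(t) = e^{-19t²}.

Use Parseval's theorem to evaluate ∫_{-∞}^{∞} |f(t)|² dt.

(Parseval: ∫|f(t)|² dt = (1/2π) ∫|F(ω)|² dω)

∫|f(t)|² dt = \frac{\sqrt{38} \sqrt{\pi}}{38}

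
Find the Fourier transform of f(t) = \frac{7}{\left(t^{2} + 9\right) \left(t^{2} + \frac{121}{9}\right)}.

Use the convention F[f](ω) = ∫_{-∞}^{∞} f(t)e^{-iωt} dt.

F(ω) = \frac{21 \pi e^{- 3 \left|{\omega}\right|}}{40} - \frac{189 \pi e^{- \frac{11 \left|{\omega}\right|}{3}}}{440}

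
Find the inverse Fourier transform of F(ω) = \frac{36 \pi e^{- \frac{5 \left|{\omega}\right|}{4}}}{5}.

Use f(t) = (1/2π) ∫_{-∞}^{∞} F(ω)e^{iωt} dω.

f(t) = \frac{9}{t^{2} + \frac{25}{16}}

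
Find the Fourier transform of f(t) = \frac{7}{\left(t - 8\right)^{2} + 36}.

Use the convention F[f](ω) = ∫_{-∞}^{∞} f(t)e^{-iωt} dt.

F(ω) = \frac{7 \pi e^{- 8 i \omega - 6 \left|{\omega}\right|}}{6}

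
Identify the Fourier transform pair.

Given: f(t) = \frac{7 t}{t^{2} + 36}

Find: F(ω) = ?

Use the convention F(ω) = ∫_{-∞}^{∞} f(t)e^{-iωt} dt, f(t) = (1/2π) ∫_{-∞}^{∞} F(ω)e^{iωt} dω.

F(ω) = - 7 i \pi e^{- 6 \left|{\omega}\right|} \operatorname{sign}{\left(\omega \right)}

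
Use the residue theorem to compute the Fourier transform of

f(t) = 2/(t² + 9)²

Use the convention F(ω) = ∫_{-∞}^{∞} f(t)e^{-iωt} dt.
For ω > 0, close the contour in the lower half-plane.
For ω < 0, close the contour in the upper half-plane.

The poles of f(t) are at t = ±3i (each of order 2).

Let g(z) = f(z)e^{-iωz}; for large |z| the factor e^{-iωz} decays in the lower half-plane when ω > 0 and in the upper half-plane when ω < 0.

Case ω > 0 (lower half-plane, clockwise contour ⇒ F(ω) = -2πi·ΣRes):
  Res_{z = - 3 i} g(z) = \frac{i \left(3 \omega + 1\right) e^{- 3 \omega}}{54} (pole of order 2)
  F(ω) = -2πi·ΣRes = \frac{\pi \left(3 \omega + 1\right) e^{- 3 \omega}}{27}

Case ω < 0 (upper half-plane, counterclockwise contour ⇒ F(ω) = +2πi·ΣRes):
  Res_{z = 3 i} g(z) = \frac{i \left(3 \omega - 1\right) e^{3 \omega}}{54} (pole of order 2)
  F(ω) = 2πi·ΣRes = \frac{\pi \left(1 - 3 \omega\right) e^{3 \omega}}{27}

Both cases combine into a single formula in |ω|:

F(ω) = \frac{\pi \left(3 \left|{\omega}\right| + 1\right) e^{- 3 \left|{\omega}\right|}}{27}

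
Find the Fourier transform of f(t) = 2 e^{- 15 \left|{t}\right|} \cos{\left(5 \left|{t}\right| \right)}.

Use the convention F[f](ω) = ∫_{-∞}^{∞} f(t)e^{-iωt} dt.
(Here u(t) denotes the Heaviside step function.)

F(ω) = \frac{60 \left(\omega^{2} + 250\right)}{\omega^{4} + 400 \omega^{2} + 62500}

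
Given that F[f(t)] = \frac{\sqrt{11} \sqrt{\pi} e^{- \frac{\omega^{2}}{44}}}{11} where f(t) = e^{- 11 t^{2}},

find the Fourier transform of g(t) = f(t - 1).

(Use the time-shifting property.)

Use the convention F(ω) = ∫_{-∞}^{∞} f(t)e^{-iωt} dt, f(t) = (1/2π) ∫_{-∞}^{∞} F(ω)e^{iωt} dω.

F[g](ω) = \frac{\sqrt{11} \sqrt{\pi} e^{- \omega \left(\frac{\omega}{44} + i\right)}}{11}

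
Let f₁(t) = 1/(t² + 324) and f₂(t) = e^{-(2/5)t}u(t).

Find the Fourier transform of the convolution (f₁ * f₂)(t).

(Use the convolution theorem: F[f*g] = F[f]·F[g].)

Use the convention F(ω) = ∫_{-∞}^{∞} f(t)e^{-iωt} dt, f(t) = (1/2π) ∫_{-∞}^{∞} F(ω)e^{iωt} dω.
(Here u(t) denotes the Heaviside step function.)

F[f₁*f₂](ω) = \frac{5 \pi e^{- 18 \left|{\omega}\right|}}{18 \left(5 i \omega + 2\right)}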